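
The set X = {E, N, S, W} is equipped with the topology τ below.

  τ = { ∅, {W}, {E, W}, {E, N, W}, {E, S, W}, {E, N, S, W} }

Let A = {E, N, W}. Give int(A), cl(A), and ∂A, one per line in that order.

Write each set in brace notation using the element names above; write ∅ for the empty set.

opens ⊆ A: ∅, {W}, {E, W}, {E, N, W}; union → int = {E, N, W}
complement {S}; its interior ∅; cl(A) = X∖∅ = {E, N, S, W}
boundary = {E, N, S, W} ∖ {E, N, W} = {S}

int(A) = {E, N, W}
cl(A)  = {E, N, S, W}
∂A     = {S}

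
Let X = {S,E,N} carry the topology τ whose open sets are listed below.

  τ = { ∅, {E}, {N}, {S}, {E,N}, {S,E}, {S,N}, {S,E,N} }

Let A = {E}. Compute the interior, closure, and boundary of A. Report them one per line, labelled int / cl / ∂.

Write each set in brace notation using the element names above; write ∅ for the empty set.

int(A) = {E}
cl(A)  = {E}
∂A     = ∅

U open, U⊆A: ∅, {E}. int(A) = ⋃ = {E}
X∖A={S,N}, int(X∖A)={S,N}, hence cl(A)={E}
∂A: remove int from cl → ∅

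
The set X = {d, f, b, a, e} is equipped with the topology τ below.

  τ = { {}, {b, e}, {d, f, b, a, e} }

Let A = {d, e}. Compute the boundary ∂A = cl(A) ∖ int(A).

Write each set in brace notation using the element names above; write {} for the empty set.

U open, U⊆A: {}. int(A) = ⋃ = {}
X∖A={f, b, a}, int(X∖A)={}, hence cl(A)={d, f, b, a, e}
∂A: remove int from cl → {d, f, b, a, e}

{d, f, b, a, e}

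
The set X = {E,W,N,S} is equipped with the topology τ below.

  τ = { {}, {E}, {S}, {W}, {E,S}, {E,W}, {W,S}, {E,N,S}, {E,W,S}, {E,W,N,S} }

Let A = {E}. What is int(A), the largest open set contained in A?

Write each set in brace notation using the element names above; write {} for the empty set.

opens ⊆ A: {}, {E}; union → int = {E}

{E}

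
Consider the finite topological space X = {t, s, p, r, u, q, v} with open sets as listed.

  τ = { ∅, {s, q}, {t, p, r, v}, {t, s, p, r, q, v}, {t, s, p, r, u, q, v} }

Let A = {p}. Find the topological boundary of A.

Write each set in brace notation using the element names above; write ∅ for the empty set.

{t, p, r, u, v}

interior: largest open inside A is ∅ (from ∅)
cl via duality: int({t, s, r, u, q, v}) = {s, q}, so X∖{s, q} = {t, p, r, u, v}
cl∖int = {t, p, r, u, v}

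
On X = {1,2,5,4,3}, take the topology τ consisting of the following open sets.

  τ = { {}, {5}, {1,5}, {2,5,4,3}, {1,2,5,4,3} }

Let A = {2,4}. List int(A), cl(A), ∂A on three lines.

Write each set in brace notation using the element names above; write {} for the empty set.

open subsets of A: {}; so int(A) = {}
closure: X∖int(X∖A) = X∖{1,5} = {2,4,3}
∂A = {2,4,3} minus {} = {2,4,3}

int(A) = {}
cl(A)  = {2,4,3}
∂A     = {2,4,3}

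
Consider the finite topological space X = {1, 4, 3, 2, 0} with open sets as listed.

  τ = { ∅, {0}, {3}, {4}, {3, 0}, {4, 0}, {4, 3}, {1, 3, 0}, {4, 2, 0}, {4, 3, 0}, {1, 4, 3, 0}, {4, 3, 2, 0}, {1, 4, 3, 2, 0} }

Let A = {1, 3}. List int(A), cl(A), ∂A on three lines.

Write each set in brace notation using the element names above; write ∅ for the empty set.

int(A) = {3}
cl(A)  = {1, 3}
∂A     = {1}

interior: largest open inside A is {3} (from ∅, {3})
cl via duality: int({4, 2, 0}) = {4, 2, 0}, so X∖{4, 2, 0} = {1, 3}
cl∖int = {1}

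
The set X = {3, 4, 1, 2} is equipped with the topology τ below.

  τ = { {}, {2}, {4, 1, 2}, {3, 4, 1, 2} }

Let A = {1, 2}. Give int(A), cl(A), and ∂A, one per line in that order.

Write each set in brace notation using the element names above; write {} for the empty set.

int(A) = {2}
cl(A)  = {3, 4, 1, 2}
∂A     = {3, 4, 1}

interior: largest open inside A is {2} (from {}, {2})
cl via duality: int({3, 4}) = {}, so X∖{} = {3, 4, 1, 2}
cl∖int = {3, 4, 1}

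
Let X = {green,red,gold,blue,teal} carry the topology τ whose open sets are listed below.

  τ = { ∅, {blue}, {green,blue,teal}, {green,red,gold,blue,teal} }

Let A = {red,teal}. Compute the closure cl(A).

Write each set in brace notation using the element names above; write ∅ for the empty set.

complement {green,gold,blue}; its interior {blue}; cl(A) = X∖{blue} = {green,red,gold,teal}

{green,red,gold,teal}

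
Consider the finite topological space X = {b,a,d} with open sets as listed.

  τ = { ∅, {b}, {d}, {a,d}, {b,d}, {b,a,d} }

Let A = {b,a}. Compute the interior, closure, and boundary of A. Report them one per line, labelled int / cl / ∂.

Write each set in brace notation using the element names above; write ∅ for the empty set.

int(A) = {b}
cl(A)  = {b,a}
∂A     = {a}

interior: largest open inside A is {b} (from ∅, {b})
cl via duality: int({d}) = {d}, so X∖{d} = {b,a}
cl∖int = {a}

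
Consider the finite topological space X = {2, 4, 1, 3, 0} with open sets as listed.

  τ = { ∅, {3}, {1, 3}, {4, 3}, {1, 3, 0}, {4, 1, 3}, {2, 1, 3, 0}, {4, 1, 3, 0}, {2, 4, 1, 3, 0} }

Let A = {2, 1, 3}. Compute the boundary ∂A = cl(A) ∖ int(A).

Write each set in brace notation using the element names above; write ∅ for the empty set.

U open, U⊆A: ∅, {3}, {1, 3}. int(A) = ⋃ = {1, 3}
X∖A={4, 0}, int(X∖A)=∅, hence cl(A)={2, 4, 1, 3, 0}
∂A: remove int from cl → {2, 4, 0}

{2, 4, 0}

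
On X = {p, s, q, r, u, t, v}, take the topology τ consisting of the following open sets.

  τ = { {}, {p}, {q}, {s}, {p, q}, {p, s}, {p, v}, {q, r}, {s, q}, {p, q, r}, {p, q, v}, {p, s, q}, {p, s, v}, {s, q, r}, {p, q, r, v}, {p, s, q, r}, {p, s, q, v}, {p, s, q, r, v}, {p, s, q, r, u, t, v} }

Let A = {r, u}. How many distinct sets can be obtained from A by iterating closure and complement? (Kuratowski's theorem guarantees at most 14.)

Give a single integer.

closure: X∖int(X∖A) = X∖{p, s, q, v} = {r, u, t}
Let k=closure and c=complement:
  1. A     = {r, u}
  2. kA    = {r, u, t}
  3. cA    = {p, s, q, t, v}
  4. ckA   = {p, s, q, v}
  5. kcA   = {p, s, q, r, u, t, v}
  6. ckcA  = {}
— saturated at 6

6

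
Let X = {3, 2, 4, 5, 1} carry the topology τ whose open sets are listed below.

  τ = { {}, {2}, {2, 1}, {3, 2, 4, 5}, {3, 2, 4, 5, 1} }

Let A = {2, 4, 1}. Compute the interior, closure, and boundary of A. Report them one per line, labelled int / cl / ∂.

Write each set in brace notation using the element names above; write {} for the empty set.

opens ⊆ A: {}, {2}, {2, 1}; union → int = {2, 1}
complement {3, 5}; its interior {}; cl(A) = X∖{} = {3, 2, 4, 5, 1}
boundary = {3, 2, 4, 5, 1} ∖ {2, 1} = {3, 4, 5}

int(A) = {2, 1}
cl(A)  = {3, 2, 4, 5, 1}
∂A     = {3, 4, 5}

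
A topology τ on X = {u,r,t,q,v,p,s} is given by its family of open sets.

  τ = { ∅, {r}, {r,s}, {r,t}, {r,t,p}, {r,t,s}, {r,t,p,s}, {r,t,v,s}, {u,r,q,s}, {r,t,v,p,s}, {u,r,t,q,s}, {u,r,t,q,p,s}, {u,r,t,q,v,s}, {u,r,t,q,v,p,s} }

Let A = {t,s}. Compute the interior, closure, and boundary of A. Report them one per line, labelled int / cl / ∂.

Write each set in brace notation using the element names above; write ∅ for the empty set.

int(A) = ∅
cl(A)  = {u,t,q,v,p,s}
∂A     = {u,t,q,v,p,s}

interior: largest open inside A is ∅ (from ∅)
cl via duality: int({u,r,q,v,p}) = {r}, so X∖{r} = {u,t,q,v,p,s}
cl∖int = {u,t,q,v,p,s}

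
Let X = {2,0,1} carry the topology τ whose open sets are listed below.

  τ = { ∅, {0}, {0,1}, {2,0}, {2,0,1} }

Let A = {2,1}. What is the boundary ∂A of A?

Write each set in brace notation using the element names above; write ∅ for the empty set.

{2,1}

U open, U⊆A: ∅. int(A) = ⋃ = ∅
X∖A={0}, int(X∖A)={0}, hence cl(A)={2,1}
∂A: remove int from cl → {2,1}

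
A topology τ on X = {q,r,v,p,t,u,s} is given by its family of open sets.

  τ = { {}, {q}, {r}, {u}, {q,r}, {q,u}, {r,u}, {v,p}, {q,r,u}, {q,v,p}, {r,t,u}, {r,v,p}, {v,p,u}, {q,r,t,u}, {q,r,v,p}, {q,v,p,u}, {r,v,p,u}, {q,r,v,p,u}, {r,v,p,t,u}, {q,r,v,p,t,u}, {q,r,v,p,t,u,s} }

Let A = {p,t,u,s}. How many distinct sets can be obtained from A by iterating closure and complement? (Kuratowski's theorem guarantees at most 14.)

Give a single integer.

complement {q,r,v}; its interior {q,r}; cl(A) = X∖{q,r} = {v,p,t,u,s}
With k = closure, c = complement:
  1. A     = {p,t,u,s}
  2. kA    = {v,p,t,u,s}
  3. cA    = {q,r,v}
  4. ckA   = {q,r}
  5. kcA   = {q,r,v,p,t,s}
  6. kckA  = {q,r,t,s}
  7. ckcA  = {u}
  8. ckckA = {v,p,u}
  9. kckcA = {t,u,s}
  10. ckckcA = {q,r,v,p}
k, c of each give nothing new

10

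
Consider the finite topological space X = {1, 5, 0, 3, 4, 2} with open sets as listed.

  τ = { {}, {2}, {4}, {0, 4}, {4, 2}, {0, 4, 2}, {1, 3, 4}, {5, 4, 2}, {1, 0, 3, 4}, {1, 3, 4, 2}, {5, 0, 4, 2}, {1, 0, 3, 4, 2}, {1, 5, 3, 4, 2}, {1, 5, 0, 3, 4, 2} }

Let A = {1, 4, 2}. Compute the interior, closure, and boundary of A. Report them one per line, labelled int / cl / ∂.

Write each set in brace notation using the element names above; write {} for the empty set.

open subsets of A: {}, {4}, {2}, {4, 2}; so int(A) = {4, 2}
closure: X∖int(X∖A) = X∖{} = {1, 5, 0, 3, 4, 2}
∂A = {1, 5, 0, 3, 4, 2} minus {4, 2} = {1, 5, 0, 3}

int(A) = {4, 2}
cl(A)  = {1, 5, 0, 3, 4, 2}
∂A     = {1, 5, 0, 3}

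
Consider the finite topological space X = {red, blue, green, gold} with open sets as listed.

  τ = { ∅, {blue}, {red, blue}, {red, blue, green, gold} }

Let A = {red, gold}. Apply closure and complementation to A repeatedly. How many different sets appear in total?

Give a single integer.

6

complement {blue, green}; its interior {blue}; cl(A) = X∖{blue} = {red, green, gold}
With k = closure, c = complement:
  1. A     = {red, gold}
  2. kA    = {red, green, gold}
  3. cA    = {blue, green}
  4. ckA   = {blue}
  5. kcA   = {red, blue, green, gold}
  6. ckcA  = ∅
k, c of each give nothing new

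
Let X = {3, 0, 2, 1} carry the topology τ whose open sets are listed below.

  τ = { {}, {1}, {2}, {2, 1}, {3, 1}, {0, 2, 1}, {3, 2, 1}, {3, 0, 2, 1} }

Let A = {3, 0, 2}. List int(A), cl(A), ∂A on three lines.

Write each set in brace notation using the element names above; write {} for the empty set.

U open, U⊆A: {}, {2}. int(A) = ⋃ = {2}
X∖A={1}, int(X∖A)={1}, hence cl(A)={3, 0, 2}
∂A: remove int from cl → {3, 0}

int(A) = {2}
cl(A)  = {3, 0, 2}
∂A     = {3, 0}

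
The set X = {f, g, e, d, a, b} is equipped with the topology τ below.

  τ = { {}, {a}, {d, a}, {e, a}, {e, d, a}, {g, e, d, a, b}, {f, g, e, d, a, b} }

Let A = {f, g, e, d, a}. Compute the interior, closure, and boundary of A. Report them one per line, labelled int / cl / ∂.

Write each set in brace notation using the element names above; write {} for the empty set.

open subsets of A: {}, {a}, {d, a}, {e, a}, {e, d, a}; so int(A) = {e, d, a}
closure: X∖int(X∖A) = X∖{} = {f, g, e, d, a, b}
∂A = {f, g, e, d, a, b} minus {e, d, a} = {f, g, b}

int(A) = {e, d, a}
cl(A)  = {f, g, e, d, a, b}
∂A     = {f, g, b}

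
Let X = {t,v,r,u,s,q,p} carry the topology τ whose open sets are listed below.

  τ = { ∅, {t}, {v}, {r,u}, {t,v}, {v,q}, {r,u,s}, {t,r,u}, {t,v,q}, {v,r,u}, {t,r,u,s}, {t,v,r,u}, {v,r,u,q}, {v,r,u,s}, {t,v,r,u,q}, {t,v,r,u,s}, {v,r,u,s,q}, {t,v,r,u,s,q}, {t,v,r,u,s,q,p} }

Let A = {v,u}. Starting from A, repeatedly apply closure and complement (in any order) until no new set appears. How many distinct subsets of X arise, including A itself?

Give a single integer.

12

complement {t,r,s,q,p}; its interior {t}; cl(A) = X∖{t} = {v,r,u,s,q,p}
With k = closure, c = complement:
  1. A     = {v,u}
  2. kA    = {v,r,u,s,q,p}
  3. cA    = {t,r,s,q,p}
  4. ckA   = {t}
  5. kcA   = {t,r,u,s,q,p}
  6. kckA  = {t,p}
  7. ckcA  = {v}
  8. ckckA = {v,r,u,s,q}
  9. kckcA = {v,q,p}
  10. ckckcA = {t,r,u,s}
  11. kckckcA = {t,r,u,s,p}
  12. ckckckcA = {v,q}
k, c of each give nothing new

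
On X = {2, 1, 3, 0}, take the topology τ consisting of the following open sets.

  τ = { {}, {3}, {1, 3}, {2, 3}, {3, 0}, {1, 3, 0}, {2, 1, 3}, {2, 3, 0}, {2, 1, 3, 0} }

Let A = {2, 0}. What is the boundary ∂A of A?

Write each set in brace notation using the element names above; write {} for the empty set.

{2, 0}

U open, U⊆A: {}. int(A) = ⋃ = {}
X∖A={1, 3}, int(X∖A)={1, 3}, hence cl(A)={2, 0}
∂A: remove int from cl → {2, 0}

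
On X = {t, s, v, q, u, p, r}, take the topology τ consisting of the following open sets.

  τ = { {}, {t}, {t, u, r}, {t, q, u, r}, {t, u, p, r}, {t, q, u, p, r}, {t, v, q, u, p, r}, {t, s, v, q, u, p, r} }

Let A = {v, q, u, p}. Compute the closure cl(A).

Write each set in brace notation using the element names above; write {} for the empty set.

{s, v, q, u, p, r}

complement {t, s, r}; its interior {t}; cl(A) = X∖{t} = {s, v, q, u, p, r}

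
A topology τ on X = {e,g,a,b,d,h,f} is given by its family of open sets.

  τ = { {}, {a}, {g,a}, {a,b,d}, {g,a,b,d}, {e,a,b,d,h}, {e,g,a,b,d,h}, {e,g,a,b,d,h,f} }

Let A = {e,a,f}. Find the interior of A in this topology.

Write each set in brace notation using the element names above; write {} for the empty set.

open subsets of A: {}, {a}; so int(A) = {a}

{a}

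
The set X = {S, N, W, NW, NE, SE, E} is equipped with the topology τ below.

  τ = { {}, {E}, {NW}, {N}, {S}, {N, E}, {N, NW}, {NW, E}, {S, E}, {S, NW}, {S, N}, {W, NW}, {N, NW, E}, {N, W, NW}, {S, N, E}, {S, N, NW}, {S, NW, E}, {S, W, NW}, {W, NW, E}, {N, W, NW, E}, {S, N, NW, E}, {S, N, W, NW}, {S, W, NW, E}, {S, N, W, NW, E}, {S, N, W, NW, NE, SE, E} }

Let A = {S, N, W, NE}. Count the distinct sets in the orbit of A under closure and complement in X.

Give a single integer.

closure: X∖int(X∖A) = X∖{NW, E} = {S, N, W, NE, SE}
Let k=closure and c=complement:
  1. A     = {S, N, W, NE}
  2. kA    = {S, N, W, NE, SE}
  3. cA    = {NW, SE, E}
  4. ckA   = {NW, E}
  5. kcA   = {W, NW, NE, SE, E}
  6. ckcA  = {S, N}
  7. kckcA = {S, N, NE, SE}
  8. ckckcA = {W, NW, E}
— saturated at 8

8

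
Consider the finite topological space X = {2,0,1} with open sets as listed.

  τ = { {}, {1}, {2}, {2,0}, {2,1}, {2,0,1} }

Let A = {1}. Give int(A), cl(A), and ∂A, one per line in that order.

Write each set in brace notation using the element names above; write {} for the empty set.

int(A) = {1}
cl(A)  = {1}
∂A     = {}

interior: largest open inside A is {1} (from {}, {1})
cl via duality: int({2,0}) = {2,0}, so X∖{2,0} = {1}
cl∖int = {}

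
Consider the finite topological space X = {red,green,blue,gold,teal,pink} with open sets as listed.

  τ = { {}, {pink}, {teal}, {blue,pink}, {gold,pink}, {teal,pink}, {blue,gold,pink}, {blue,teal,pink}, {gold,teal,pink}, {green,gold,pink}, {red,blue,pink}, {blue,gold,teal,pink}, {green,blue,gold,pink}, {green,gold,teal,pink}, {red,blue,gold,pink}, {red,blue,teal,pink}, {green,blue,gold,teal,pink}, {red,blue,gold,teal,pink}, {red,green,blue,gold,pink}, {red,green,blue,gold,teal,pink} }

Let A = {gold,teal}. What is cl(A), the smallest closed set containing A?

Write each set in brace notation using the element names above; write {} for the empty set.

complement {red,green,blue,pink}; its interior {red,blue,pink}; cl(A) = X∖{red,blue,pink} = {green,gold,teal}

{green,gold,teal}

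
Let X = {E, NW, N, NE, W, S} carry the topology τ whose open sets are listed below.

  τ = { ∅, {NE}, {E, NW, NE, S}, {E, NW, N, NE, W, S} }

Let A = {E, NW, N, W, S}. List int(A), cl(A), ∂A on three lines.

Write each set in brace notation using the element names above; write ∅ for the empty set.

int(A) = ∅
cl(A)  = {E, NW, N, W, S}
∂A     = {E, NW, N, W, S}

U open, U⊆A: ∅. int(A) = ⋃ = ∅
X∖A={NE}, int(X∖A)={NE}, hence cl(A)={E, NW, N, W, S}
∂A: remove int from cl → {E, NW, N, W, S}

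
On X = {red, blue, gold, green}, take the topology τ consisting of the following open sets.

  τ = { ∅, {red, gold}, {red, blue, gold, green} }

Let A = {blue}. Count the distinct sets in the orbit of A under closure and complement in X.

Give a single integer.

6

cl via duality: int({red, gold, green}) = {red, gold}, so X∖{red, gold} = {blue, green}
Write k for closure, c for complement:
  1. A     = {blue}
  2. kA    = {blue, green}
  3. cA    = {red, gold, green}
  4. ckA   = {red, gold}
  5. kcA   = {red, blue, gold, green}
  6. ckcA  = ∅
applying k or c yields no new set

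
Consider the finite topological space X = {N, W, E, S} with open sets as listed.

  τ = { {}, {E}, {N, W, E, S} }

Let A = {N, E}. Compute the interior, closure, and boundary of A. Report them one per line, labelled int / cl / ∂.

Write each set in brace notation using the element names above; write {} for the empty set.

open subsets of A: {}, {E}; so int(A) = {E}
closure: X∖int(X∖A) = X∖{} = {N, W, E, S}
∂A = {N, W, E, S} minus {E} = {N, W, S}

int(A) = {E}
cl(A)  = {N, W, E, S}
∂A     = {N, W, S}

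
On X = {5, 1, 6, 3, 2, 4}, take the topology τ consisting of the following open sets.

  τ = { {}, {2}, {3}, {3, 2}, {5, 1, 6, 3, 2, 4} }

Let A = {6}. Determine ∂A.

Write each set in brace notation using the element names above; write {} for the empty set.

{5, 1, 6, 4}

interior: largest open inside A is {} (from {})
cl via duality: int({5, 1, 3, 2, 4}) = {3, 2}, so X∖{3, 2} = {5, 1, 6, 4}
cl∖int = {5, 1, 6, 4}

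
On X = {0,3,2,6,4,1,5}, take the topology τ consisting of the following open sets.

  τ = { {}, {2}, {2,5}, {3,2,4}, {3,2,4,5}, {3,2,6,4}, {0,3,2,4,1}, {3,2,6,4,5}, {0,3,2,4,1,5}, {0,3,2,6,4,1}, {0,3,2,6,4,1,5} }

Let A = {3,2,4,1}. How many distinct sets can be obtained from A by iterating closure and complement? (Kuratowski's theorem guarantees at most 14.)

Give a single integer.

6

X∖A={0,6,5}, int(X∖A)={}, hence cl(A)={0,3,2,6,4,1,5}
Orbit (k=closure, c=complement):
  1. A     = {3,2,4,1}
  2. kA    = {0,3,2,6,4,1,5}
  3. cA    = {0,6,5}
  4. ckA   = {}
  5. kcA   = {0,6,1,5}
  6. ckcA  = {3,2,4}
(closed under both — stop)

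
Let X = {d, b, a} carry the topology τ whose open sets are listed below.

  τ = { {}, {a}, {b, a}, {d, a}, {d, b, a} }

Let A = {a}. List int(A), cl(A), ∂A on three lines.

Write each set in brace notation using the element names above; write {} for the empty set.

int(A) = {a}
cl(A)  = {d, b, a}
∂A     = {d, b}

opens ⊆ A: {}, {a}; union → int = {a}
complement {d, b}; its interior {}; cl(A) = X∖{} = {d, b, a}
boundary = {d, b, a} ∖ {a} = {d, b}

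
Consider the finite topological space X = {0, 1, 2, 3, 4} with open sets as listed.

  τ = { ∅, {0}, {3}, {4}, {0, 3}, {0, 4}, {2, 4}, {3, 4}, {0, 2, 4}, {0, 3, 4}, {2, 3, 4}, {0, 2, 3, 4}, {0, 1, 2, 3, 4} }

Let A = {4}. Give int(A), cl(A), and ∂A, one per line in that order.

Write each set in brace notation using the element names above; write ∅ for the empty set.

interior: largest open inside A is {4} (from ∅, {4})
cl via duality: int({0, 1, 2, 3}) = {0, 3}, so X∖{0, 3} = {1, 2, 4}
cl∖int = {1, 2}

int(A) = {4}
cl(A)  = {1, 2, 4}
∂A     = {1, 2}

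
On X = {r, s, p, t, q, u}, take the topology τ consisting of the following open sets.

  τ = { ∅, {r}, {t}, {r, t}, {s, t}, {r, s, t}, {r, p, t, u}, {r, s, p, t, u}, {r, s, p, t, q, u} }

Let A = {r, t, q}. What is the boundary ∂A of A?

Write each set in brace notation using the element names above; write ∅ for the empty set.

open subsets of A: ∅, {t}, {r}, {r, t}; so int(A) = {r, t}
closure: X∖int(X∖A) = X∖∅ = {r, s, p, t, q, u}
∂A = {r, s, p, t, q, u} minus {r, t} = {s, p, q, u}

{s, p, q, u}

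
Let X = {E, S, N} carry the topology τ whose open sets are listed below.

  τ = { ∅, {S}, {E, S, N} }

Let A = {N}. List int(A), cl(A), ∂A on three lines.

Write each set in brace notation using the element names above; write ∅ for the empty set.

int(A) = ∅
cl(A)  = {E, N}
∂A     = {E, N}

U open, U⊆A: ∅. int(A) = ⋃ = ∅
X∖A={E, S}, int(X∖A)={S}, hence cl(A)={E, N}
∂A: remove int from cl → {E, N}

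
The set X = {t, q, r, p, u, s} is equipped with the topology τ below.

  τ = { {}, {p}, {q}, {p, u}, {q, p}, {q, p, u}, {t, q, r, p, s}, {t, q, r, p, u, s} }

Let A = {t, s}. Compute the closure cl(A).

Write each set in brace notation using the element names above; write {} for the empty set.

cl via duality: int({q, r, p, u}) = {q, p, u}, so X∖{q, p, u} = {t, r, s}

{t, r, s}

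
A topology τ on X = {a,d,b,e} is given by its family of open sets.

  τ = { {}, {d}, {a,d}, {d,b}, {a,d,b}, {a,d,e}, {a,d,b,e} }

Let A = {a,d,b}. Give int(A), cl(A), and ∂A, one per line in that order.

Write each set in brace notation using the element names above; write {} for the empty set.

int(A) = {a,d,b}
cl(A)  = {a,d,b,e}
∂A     = {e}

open subsets of A: {}, {d}, {a,d}, {d,b}, {a,d,b}; so int(A) = {a,d,b}
closure: X∖int(X∖A) = X∖{} = {a,d,b,e}
∂A = {a,d,b,e} minus {a,d,b} = {e}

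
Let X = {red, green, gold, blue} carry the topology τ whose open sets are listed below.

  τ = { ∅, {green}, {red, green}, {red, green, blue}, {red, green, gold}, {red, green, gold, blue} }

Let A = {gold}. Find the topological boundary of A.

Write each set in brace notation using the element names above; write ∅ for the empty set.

{gold}

interior: largest open inside A is ∅ (from ∅)
cl via duality: int({red, green, blue}) = {red, green, blue}, so X∖{red, green, blue} = {gold}
cl∖int = {gold}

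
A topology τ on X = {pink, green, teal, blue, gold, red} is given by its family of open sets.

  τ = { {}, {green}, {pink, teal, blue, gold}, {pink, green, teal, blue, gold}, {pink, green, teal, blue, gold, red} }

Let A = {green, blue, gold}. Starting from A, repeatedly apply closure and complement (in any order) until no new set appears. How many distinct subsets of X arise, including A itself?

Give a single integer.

closure: X∖int(X∖A) = X∖{} = {pink, green, teal, blue, gold, red}
Let k=closure and c=complement:
  1. A     = {green, blue, gold}
  2. kA    = {pink, green, teal, blue, gold, red}
  3. cA    = {pink, teal, red}
  4. ckA   = {}
  5. kcA   = {pink, teal, blue, gold, red}
  6. ckcA  = {green}
  7. kckcA = {green, red}
  8. ckckcA = {pink, teal, blue, gold}
— saturated at 8

8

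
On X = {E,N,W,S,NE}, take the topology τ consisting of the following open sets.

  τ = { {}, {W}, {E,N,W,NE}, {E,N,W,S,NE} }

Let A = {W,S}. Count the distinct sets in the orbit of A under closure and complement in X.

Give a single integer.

X∖A={E,N,NE}, int(X∖A)={}, hence cl(A)={E,N,W,S,NE}
Orbit (k=closure, c=complement):
  1. A     = {W,S}
  2. kA    = {E,N,W,S,NE}
  3. cA    = {E,N,NE}
  4. ckA   = {}
  5. kcA   = {E,N,S,NE}
  6. ckcA  = {W}
(closed under both — stop)

6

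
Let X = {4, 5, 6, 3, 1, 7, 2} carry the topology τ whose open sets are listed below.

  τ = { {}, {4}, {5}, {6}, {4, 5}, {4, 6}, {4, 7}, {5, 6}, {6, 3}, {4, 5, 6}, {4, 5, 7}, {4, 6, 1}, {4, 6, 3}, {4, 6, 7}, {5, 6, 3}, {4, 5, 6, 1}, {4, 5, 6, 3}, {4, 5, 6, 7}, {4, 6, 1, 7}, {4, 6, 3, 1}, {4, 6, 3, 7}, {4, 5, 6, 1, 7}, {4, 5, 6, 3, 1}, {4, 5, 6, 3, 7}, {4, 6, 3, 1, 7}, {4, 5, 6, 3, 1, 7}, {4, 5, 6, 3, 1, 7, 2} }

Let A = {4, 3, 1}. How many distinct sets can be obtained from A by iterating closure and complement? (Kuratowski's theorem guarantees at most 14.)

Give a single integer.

10

complement {5, 6, 7, 2}; its interior {5, 6}; cl(A) = X∖{5, 6} = {4, 3, 1, 7, 2}
With k = closure, c = complement:
  1. A     = {4, 3, 1}
  2. kA    = {4, 3, 1, 7, 2}
  3. cA    = {5, 6, 7, 2}
  4. ckA   = {5, 6}
  5. kcA   = {5, 6, 3, 1, 7, 2}
  6. kckA  = {5, 6, 3, 1, 2}
  7. ckcA  = {4}
  8. ckckA = {4, 7}
  9. kckcA = {4, 1, 7, 2}
  10. ckckcA = {5, 6, 3}
k, c of each give nothing new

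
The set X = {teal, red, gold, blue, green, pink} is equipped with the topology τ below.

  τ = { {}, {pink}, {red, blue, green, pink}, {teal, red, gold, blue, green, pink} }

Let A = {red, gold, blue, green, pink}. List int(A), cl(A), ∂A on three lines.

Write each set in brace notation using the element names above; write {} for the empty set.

int(A) = {red, blue, green, pink}
cl(A)  = {teal, red, gold, blue, green, pink}
∂A     = {teal, gold}

opens ⊆ A: {}, {pink}, {red, blue, green, pink}; union → int = {red, blue, green, pink}
complement {teal}; its interior {}; cl(A) = X∖{} = {teal, red, gold, blue, green, pink}
boundary = {teal, red, gold, blue, green, pink} ∖ {red, blue, green, pink} = {teal, gold}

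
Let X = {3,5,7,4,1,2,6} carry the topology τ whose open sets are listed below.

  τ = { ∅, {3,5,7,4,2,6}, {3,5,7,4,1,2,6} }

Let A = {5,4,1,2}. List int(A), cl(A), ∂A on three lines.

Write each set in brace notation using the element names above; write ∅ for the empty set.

int(A) = ∅
cl(A)  = {3,5,7,4,1,2,6}
∂A     = {3,5,7,4,1,2,6}

opens ⊆ A: ∅; union → int = ∅
complement {3,7,6}; its interior ∅; cl(A) = X∖∅ = {3,5,7,4,1,2,6}
boundary = {3,5,7,4,1,2,6} ∖ ∅ = {3,5,7,4,1,2,6}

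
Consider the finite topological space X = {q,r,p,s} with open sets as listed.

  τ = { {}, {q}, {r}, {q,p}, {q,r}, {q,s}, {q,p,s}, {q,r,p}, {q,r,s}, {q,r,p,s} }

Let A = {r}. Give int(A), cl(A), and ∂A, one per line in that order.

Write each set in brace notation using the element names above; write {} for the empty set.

open subsets of A: {}, {r}; so int(A) = {r}
closure: X∖int(X∖A) = X∖{q,p,s} = {r}
∂A = {r} minus {r} = {}

int(A) = {r}
cl(A)  = {r}
∂A     = {}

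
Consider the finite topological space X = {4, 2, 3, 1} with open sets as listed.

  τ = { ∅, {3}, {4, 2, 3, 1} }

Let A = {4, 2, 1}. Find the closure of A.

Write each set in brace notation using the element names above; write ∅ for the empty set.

{4, 2, 1}

complement {3}; its interior {3}; cl(A) = X∖{3} = {4, 2, 1}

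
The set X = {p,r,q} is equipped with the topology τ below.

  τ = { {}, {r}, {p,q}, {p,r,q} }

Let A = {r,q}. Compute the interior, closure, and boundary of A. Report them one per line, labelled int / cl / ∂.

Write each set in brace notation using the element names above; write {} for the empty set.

opens ⊆ A: {}, {r}; union → int = {r}
complement {p}; its interior {}; cl(A) = X∖{} = {p,r,q}
boundary = {p,r,q} ∖ {r} = {p,q}

int(A) = {r}
cl(A)  = {p,r,q}
∂A     = {p,q}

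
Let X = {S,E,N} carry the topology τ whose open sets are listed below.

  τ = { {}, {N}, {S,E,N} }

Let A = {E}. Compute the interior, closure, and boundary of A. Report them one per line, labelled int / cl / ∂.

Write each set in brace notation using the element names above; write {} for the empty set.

int(A) = {}
cl(A)  = {S,E}
∂A     = {S,E}

opens ⊆ A: {}; union → int = {}
complement {S,N}; its interior {N}; cl(A) = X∖{N} = {S,E}
boundary = {S,E} ∖ {} = {S,E}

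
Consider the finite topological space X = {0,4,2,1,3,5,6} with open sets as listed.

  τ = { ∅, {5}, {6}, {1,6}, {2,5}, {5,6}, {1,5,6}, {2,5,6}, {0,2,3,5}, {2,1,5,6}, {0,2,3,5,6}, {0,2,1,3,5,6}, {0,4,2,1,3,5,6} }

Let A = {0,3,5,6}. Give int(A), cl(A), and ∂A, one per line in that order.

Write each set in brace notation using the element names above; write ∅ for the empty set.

int(A) = {5,6}
cl(A)  = {0,4,2,1,3,5,6}
∂A     = {0,4,2,1,3}

interior: largest open inside A is {5,6} (from ∅, {6}, {5}, {5,6})
cl via duality: int({4,2,1}) = ∅, so X∖∅ = {0,4,2,1,3,5,6}
cl∖int = {0,4,2,1,3}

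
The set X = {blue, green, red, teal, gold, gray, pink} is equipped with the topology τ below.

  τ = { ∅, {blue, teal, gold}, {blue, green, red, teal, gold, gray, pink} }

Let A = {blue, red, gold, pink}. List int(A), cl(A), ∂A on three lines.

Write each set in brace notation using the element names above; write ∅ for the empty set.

int(A) = ∅
cl(A)  = {blue, green, red, teal, gold, gray, pink}
∂A     = {blue, green, red, teal, gold, gray, pink}

opens ⊆ A: ∅; union → int = ∅
complement {green, teal, gray}; its interior ∅; cl(A) = X∖∅ = {blue, green, red, teal, gold, gray, pink}
boundary = {blue, green, red, teal, gold, gray, pink} ∖ ∅ = {blue, green, red, teal, gold, gray, pink}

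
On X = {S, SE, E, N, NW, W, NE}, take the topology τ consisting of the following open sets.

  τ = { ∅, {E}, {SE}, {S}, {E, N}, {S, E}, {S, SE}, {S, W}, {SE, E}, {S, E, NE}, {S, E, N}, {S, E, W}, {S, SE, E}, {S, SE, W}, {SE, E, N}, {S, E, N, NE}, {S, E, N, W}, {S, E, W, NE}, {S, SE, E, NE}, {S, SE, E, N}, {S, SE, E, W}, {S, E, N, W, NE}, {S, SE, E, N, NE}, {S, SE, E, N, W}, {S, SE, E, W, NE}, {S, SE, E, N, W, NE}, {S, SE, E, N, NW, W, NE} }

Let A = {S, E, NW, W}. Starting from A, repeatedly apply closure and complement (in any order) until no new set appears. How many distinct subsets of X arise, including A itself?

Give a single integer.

8

closure: X∖int(X∖A) = X∖{SE} = {S, E, N, NW, W, NE}
Let k=closure and c=complement:
  1. A     = {S, E, NW, W}
  2. kA    = {S, E, N, NW, W, NE}
  3. cA    = {SE, N, NE}
  4. ckA   = {SE}
  5. kcA   = {SE, N, NW, NE}
  6. kckA  = {SE, NW}
  7. ckcA  = {S, E, W}
  8. ckckA = {S, E, N, W, NE}
— saturated at 8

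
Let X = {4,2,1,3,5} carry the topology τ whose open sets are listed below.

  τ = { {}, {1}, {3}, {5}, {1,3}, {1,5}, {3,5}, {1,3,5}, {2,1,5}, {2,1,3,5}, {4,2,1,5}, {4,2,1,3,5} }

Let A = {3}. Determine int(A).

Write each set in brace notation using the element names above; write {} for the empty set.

opens ⊆ A: {}, {3}; union → int = {3}

{3}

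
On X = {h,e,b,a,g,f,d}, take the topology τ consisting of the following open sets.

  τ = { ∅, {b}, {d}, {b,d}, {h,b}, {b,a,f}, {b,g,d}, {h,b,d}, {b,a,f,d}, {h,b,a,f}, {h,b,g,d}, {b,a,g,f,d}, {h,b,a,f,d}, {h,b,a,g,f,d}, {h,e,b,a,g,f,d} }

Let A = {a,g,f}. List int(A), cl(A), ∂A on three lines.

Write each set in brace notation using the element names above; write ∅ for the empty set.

int(A) = ∅
cl(A)  = {e,a,g,f}
∂A     = {e,a,g,f}

open subsets of A: ∅; so int(A) = ∅
closure: X∖int(X∖A) = X∖{h,b,d} = {e,a,g,f}
∂A = {e,a,g,f} minus ∅ = {e,a,g,f}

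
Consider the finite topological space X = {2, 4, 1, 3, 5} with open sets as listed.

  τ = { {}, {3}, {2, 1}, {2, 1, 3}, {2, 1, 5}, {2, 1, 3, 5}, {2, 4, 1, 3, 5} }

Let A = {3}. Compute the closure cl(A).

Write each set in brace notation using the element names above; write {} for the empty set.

closure: X∖int(X∖A) = X∖{2, 1, 5} = {4, 3}

{4, 3}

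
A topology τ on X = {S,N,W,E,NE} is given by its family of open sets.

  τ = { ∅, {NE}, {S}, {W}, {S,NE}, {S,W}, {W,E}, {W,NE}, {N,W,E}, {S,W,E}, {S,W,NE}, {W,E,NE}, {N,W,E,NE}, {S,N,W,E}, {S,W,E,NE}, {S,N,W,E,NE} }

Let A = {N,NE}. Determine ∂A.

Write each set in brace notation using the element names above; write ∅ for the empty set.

{N}

U open, U⊆A: ∅, {NE}. int(A) = ⋃ = {NE}
X∖A={S,W,E}, int(X∖A)={S,W,E}, hence cl(A)={N,NE}
∂A: remove int from cl → {N}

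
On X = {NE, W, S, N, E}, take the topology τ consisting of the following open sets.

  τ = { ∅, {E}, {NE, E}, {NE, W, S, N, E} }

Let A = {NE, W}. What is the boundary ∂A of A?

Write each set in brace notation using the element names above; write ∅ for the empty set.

{NE, W, S, N}

interior: largest open inside A is ∅ (from ∅)
cl via duality: int({S, N, E}) = {E}, so X∖{E} = {NE, W, S, N}
cl∖int = {NE, W, S, N}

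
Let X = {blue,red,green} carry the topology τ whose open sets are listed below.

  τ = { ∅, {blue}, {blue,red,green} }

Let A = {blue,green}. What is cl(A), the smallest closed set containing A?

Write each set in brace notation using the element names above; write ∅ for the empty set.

closure: X∖int(X∖A) = X∖∅ = {blue,red,green}

{blue,red,green}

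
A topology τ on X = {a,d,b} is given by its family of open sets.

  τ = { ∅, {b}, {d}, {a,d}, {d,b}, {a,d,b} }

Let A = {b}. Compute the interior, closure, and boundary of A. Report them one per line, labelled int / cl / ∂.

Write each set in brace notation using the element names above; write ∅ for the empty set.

open subsets of A: ∅, {b}; so int(A) = {b}
closure: X∖int(X∖A) = X∖{a,d} = {b}
∂A = {b} minus {b} = ∅

int(A) = {b}
cl(A)  = {b}
∂A     = ∅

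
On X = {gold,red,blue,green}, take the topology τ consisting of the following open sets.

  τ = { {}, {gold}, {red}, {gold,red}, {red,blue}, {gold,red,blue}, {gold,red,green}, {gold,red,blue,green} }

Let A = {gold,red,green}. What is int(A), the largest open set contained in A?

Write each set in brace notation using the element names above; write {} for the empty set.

opens ⊆ A: {}, {red}, {gold}, {gold,red}, {gold,red,green}; union → int = {gold,red,green}

{gold,red,green}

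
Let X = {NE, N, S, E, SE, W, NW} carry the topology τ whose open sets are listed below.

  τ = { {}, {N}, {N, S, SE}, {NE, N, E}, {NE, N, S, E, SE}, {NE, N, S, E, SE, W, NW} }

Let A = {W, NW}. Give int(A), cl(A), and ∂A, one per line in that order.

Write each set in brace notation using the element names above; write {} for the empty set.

int(A) = {}
cl(A)  = {W, NW}
∂A     = {W, NW}

open subsets of A: {}; so int(A) = {}
closure: X∖int(X∖A) = X∖{NE, N, S, E, SE} = {W, NW}
∂A = {W, NW} minus {} = {W, NW}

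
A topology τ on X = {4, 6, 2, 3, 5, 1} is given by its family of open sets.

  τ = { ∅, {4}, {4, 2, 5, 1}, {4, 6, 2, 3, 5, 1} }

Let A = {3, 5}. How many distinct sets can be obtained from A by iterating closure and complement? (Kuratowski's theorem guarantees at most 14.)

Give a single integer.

cl via duality: int({4, 6, 2, 1}) = {4}, so X∖{4} = {6, 2, 3, 5, 1}
Write k for closure, c for complement:
  1. A     = {3, 5}
  2. kA    = {6, 2, 3, 5, 1}
  3. cA    = {4, 6, 2, 1}
  4. ckA   = {4}
  5. kcA   = {4, 6, 2, 3, 5, 1}
  6. ckcA  = ∅
applying k or c yields no new set

6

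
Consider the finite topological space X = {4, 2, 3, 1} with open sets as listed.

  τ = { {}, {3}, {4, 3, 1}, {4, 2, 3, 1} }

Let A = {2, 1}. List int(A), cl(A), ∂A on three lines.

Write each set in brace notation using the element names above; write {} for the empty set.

int(A) = {}
cl(A)  = {4, 2, 1}
∂A     = {4, 2, 1}

opens ⊆ A: {}; union → int = {}
complement {4, 3}; its interior {3}; cl(A) = X∖{3} = {4, 2, 1}
boundary = {4, 2, 1} ∖ {} = {4, 2, 1}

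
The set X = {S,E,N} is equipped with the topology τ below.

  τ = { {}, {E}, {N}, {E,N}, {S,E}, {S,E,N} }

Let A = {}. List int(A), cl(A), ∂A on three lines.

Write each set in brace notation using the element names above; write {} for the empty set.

int(A) = {}
cl(A)  = {}
∂A     = {}

interior: largest open inside A is {} (from {})
cl via duality: int({S,E,N}) = {S,E,N}, so X∖{S,E,N} = {}
cl∖int = {}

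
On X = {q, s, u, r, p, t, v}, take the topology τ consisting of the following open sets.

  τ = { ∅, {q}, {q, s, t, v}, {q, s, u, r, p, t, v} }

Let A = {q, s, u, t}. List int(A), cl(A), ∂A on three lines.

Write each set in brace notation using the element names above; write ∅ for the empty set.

int(A) = {q}
cl(A)  = {q, s, u, r, p, t, v}
∂A     = {s, u, r, p, t, v}

opens ⊆ A: ∅, {q}; union → int = {q}
complement {r, p, v}; its interior ∅; cl(A) = X∖∅ = {q, s, u, r, p, t, v}
boundary = {q, s, u, r, p, t, v} ∖ {q} = {s, u, r, p, t, v}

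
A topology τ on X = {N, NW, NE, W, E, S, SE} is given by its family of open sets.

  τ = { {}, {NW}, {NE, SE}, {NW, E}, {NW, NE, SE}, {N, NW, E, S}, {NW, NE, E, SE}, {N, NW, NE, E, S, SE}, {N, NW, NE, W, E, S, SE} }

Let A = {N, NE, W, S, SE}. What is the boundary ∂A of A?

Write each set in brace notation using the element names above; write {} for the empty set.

{N, W, S}

open subsets of A: {}, {NE, SE}; so int(A) = {NE, SE}
closure: X∖int(X∖A) = X∖{NW, E} = {N, NE, W, S, SE}
∂A = {N, NE, W, S, SE} minus {NE, SE} = {N, W, S}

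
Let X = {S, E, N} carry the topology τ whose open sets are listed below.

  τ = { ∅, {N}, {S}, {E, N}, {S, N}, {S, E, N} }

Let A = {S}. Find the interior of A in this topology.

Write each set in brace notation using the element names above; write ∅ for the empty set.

opens ⊆ A: ∅, {S}; union → int = {S}

{S}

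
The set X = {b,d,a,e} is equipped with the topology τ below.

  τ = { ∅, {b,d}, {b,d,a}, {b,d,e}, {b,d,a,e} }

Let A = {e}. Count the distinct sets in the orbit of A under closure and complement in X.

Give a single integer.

closure: X∖int(X∖A) = X∖{b,d,a} = {e}
Let k=closure and c=complement:
  1. A     = {e}
  2. cA    = {b,d,a}
  3. kcA   = {b,d,a,e}
  4. ckcA  = ∅
— saturated at 4

4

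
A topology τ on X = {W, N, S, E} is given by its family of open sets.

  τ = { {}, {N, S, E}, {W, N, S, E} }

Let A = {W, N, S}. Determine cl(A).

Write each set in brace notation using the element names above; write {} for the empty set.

cl via duality: int({E}) = {}, so X∖{} = {W, N, S, E}

{W, N, S, E}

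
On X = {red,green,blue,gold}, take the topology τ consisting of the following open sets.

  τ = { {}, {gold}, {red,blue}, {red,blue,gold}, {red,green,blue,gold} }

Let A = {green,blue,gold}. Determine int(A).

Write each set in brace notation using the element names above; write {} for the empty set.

interior: largest open inside A is {gold} (from {}, {gold})

{gold}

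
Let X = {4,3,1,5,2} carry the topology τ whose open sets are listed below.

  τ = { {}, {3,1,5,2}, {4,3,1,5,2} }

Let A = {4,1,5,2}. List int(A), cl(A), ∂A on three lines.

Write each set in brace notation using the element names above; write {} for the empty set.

U open, U⊆A: {}. int(A) = ⋃ = {}
X∖A={3}, int(X∖A)={}, hence cl(A)={4,3,1,5,2}
∂A: remove int from cl → {4,3,1,5,2}

int(A) = {}
cl(A)  = {4,3,1,5,2}
∂A     = {4,3,1,5,2}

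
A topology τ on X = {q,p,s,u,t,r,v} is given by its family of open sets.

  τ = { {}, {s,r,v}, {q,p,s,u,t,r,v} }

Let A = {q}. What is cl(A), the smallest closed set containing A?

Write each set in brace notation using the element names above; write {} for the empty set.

{q,p,u,t}

X∖A={p,s,u,t,r,v}, int(X∖A)={s,r,v}, hence cl(A)={q,p,u,t}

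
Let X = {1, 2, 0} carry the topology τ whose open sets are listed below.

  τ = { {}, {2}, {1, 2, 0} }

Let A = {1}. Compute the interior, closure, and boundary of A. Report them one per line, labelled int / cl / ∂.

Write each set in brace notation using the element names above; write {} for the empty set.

int(A) = {}
cl(A)  = {1, 0}
∂A     = {1, 0}

U open, U⊆A: {}. int(A) = ⋃ = {}
X∖A={2, 0}, int(X∖A)={2}, hence cl(A)={1, 0}
∂A: remove int from cl → {1, 0}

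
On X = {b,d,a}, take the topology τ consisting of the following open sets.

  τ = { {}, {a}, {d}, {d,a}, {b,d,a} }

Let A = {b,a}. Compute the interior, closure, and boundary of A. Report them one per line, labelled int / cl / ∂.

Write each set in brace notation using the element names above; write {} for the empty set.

open subsets of A: {}, {a}; so int(A) = {a}
closure: X∖int(X∖A) = X∖{d} = {b,a}
∂A = {b,a} minus {a} = {b}

int(A) = {a}
cl(A)  = {b,a}
∂A     = {b}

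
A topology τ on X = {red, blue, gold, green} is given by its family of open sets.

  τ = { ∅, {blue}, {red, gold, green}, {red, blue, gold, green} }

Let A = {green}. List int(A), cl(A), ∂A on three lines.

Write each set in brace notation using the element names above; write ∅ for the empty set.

U open, U⊆A: ∅. int(A) = ⋃ = ∅
X∖A={red, blue, gold}, int(X∖A)={blue}, hence cl(A)={red, gold, green}
∂A: remove int from cl → {red, gold, green}

int(A) = ∅
cl(A)  = {red, gold, green}
∂A     = {red, gold, green}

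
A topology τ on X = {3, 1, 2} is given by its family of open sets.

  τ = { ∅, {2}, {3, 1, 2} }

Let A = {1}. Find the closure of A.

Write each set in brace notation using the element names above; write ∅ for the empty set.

X∖A={3, 2}, int(X∖A)={2}, hence cl(A)={3, 1}

{3, 1}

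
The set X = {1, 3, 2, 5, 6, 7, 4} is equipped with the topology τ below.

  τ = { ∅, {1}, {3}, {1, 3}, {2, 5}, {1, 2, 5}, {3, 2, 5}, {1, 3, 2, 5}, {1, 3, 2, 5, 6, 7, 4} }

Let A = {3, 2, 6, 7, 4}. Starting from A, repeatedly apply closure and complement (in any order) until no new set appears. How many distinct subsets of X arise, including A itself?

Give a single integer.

X∖A={1, 5}, int(X∖A)={1}, hence cl(A)={3, 2, 5, 6, 7, 4}
Orbit (k=closure, c=complement):
  1. A     = {3, 2, 6, 7, 4}
  2. kA    = {3, 2, 5, 6, 7, 4}
  3. cA    = {1, 5}
  4. ckA   = {1}
  5. kcA   = {1, 2, 5, 6, 7, 4}
  6. kckA  = {1, 6, 7, 4}
  7. ckcA  = {3}
  8. ckckA = {3, 2, 5}
  9. kckcA = {3, 6, 7, 4}
  10. ckckcA = {1, 2, 5}
(closed under both — stop)

10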